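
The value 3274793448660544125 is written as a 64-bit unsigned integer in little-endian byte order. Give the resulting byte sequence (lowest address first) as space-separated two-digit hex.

7D 2A 30 7C 4A 67 72 2D

3274793448660544125 in hexadecimal, padded to 64 bits, is 0x2D72674A7C302A7D.
Split into bytes (most-significant first): 2D 72 67 4A 7C 30 2A 7D.
Little-endian stores the least-significant byte at the lowest address.
So at ascending addresses the bytes are 7D 2A 30 7C 4A 67 72 2D.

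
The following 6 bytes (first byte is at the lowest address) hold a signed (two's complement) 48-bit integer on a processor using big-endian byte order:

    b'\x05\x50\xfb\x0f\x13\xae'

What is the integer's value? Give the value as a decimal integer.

5845367591854

Big-endian: lowest address holds the most-significant byte.
The bytes are already most-significant first: 0x0550FB0F13AE.
0x0550FB0F13AE = 5845367591854.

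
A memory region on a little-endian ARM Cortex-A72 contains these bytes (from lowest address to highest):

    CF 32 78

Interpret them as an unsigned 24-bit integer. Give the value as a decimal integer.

Little-endian: lowest address holds the least-significant byte.
Reassemble most-significant byte first: 78 32 CF → 0x7832CF.
0x7832CF = 7877327.

7877327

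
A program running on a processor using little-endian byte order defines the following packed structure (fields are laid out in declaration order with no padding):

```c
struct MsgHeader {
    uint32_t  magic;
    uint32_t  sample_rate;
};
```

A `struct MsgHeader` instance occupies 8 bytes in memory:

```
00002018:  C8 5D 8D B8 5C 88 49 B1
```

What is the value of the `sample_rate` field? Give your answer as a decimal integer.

`sample_rate` follows `magic` (4 bytes), so it starts at byte offset 4 and occupies 4 bytes.
Bytes at offsets 4..7: 5C 88 49 B1.
Little-endian: lowest address holds the least-significant byte.
Reassemble most-significant byte first: B1 49 88 5C → 0xB149885C.
0xB149885C = 2974386268.

2974386268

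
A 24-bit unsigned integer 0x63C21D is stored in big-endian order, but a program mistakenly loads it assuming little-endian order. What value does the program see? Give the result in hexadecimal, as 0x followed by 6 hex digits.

Stored big-endian, the bytes at ascending addresses are 63 C2 1D.
Read back as little-endian, the first byte is least significant, giving 0x1DC263.

0x1DC263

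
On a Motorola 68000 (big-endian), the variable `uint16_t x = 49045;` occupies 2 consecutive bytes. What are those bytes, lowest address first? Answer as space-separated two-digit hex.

BF 95

49045 in hexadecimal, padded to 16 bits, is 0xBF95.
Split into bytes (most-significant first): BF 95.
Big-endian: lowest address holds the most-significant byte.
So the memory order matches the most-significant-first order: BF 95.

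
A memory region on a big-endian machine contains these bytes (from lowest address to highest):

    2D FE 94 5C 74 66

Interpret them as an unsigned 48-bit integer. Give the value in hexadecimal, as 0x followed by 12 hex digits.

Big-endian stores the most-significant byte at the lowest address.
The bytes are already most-significant first: 0x2DFE945C7466.

0x2DFE945C7466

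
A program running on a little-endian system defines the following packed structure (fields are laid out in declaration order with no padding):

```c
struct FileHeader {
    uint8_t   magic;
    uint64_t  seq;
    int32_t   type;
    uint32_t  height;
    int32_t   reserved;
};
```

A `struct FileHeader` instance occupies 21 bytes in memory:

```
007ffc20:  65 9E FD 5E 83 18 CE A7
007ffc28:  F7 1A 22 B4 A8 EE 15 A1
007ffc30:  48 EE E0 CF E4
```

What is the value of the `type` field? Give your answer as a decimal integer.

-1464589798

`type` follows `magic` (1 B), `seq` (8 B), so it starts at offset 1 + 8 = 9 and occupies 4 bytes.
Bytes at offsets 9..12: 1A 22 B4 A8.
Little-endian: lowest address holds the least-significant byte.
Reassemble most-significant byte first: A8 B4 22 1A → 0xA8B4221A.
Top bit is set, so as a signed 32-bit value this is 0xA8B4221A − 2^32 = -1464589798.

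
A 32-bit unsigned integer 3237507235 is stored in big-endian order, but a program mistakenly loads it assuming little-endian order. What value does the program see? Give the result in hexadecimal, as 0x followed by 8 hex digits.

0xA370F8C0

3237507235 in 32-bit hexadecimal is 0xC0F870A3.
Stored big-endian, the bytes at ascending addresses are C0 F8 70 A3.
Read back as little-endian, the first byte is least significant, giving 0xA370F8C0.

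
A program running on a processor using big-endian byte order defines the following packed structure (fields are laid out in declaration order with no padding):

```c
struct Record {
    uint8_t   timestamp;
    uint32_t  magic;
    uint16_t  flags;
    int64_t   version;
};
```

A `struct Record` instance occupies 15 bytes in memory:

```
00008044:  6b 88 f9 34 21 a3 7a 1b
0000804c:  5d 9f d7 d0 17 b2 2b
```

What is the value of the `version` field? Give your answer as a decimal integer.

1971907961116144171

`version` follows `timestamp` (1 B), `magic` (4 B), `flags` (2 B), so it starts at offset 1 + 4 + 2 = 7 and occupies 8 bytes.
Bytes at offsets 7..14: 1B 5D 9F D7 D0 17 B2 2B.
In big-endian order the high byte comes first in memory.
The bytes are already most-significant first: 0x1B5D9FD7D017B22B.
0x1B5D9FD7D017B22B = 1971907961116144171.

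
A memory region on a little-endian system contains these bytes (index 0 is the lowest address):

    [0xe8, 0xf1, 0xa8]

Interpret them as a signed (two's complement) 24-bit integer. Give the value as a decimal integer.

Little-endian: lowest address holds the least-significant byte.
Reassemble most-significant byte first: A8 F1 E8 → 0xA8F1E8.
Top bit is set, so as a signed 24-bit value this is 0xA8F1E8 − 2^24 = -5705240.

-5705240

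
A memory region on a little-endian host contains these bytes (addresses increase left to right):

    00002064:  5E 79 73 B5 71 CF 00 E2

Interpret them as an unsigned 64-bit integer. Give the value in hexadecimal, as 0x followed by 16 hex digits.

0xE200CF71B573795E

Little-endian: lowest address holds the least-significant byte.
Reassemble most-significant byte first: E2 00 CF 71 B5 73 79 5E → 0xE200CF71B573795E.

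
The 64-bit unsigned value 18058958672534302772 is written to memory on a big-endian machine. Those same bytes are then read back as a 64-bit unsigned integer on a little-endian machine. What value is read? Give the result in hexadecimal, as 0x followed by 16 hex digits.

18058958672534302772 in 64-bit hexadecimal is 0xFA9E4F3B71DDF034.
Stored big-endian, the bytes at ascending addresses are FA 9E 4F 3B 71 DD F0 34.
Read back as little-endian, the first byte is least significant, giving 0x34F0DD713B4F9EFA.

0x34F0DD713B4F9EFA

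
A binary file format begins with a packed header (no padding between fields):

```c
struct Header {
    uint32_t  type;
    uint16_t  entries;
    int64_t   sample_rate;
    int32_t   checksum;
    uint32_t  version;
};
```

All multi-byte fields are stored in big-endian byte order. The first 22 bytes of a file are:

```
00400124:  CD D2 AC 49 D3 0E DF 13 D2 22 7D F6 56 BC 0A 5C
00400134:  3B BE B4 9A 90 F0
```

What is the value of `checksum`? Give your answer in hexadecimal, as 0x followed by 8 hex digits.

0x0A5C3BBE

`checksum` follows `type` (4 B), `entries` (2 B), `sample_rate` (8 B), so it starts at offset 4 + 2 + 8 = 14 and occupies 4 bytes.
Bytes at offsets 14..17: 0A 5C 3B BE.
Big-endian: lowest address holds the most-significant byte.
The bytes are already most-significant first: 0x0A5C3BBE.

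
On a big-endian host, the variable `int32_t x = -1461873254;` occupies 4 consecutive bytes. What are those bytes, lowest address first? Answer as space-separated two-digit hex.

A8 DD 95 9A

Two's complement of -1461873254 in 32 bits: 1461873254 = 0x57226A66; invert → 0xA8DD9599; add 1 → 0xA8DD959A.
Split into bytes (most-significant first): A8 DD 95 9A.
Big-endian stores the most-significant byte at the lowest address.
So the memory order matches the most-significant-first order: A8 DD 95 9A.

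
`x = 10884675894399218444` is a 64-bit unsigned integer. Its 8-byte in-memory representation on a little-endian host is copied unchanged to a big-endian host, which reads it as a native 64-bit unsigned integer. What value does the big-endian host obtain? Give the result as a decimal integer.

10884675894399218444 in 64-bit hexadecimal is 0x970E230E74EC330C.
Stored little-endian, the bytes at ascending addresses are 0C 33 EC 74 0E 23 0E 97.
Read back as big-endian, the last byte is least significant, giving 0x0C33EC740E230E97.
0x0C33EC740E230E97 = 879306335464918679.

879306335464918679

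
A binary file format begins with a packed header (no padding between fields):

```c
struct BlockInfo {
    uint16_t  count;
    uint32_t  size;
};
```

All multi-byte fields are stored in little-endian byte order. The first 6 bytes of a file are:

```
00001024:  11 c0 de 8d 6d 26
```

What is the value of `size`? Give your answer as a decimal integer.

644713950

`size` follows `count` (2 bytes), so it starts at byte offset 2 and occupies 4 bytes.
Bytes at offsets 2..5: DE 8D 6D 26.
Little-endian: lowest address holds the least-significant byte.
Reassemble most-significant byte first: 26 6D 8D DE → 0x266D8DDE.
0x266D8DDE = 644713950.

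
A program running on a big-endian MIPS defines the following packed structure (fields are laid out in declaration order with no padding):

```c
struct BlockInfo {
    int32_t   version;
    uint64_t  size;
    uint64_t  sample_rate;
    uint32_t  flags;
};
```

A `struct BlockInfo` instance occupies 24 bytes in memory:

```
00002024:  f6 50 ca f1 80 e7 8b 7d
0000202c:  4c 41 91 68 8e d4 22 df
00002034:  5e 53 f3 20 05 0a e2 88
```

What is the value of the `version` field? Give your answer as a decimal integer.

`version` is the first field, at byte offset 0, occupying 4 bytes.
Bytes at offsets 0..3: F6 50 CA F1.
Big-endian: lowest address holds the most-significant byte.
The bytes are already most-significant first: 0xF650CAF1.
Top bit is set, so as a signed 32-bit value this is 0xF650CAF1 − 2^32 = -162477327.

-162477327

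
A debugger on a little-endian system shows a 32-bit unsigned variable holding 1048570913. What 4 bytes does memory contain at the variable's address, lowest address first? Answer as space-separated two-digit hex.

1048570913 in hexadecimal, padded to 32 bits, is 0x3E7FEC21.
Split into bytes (most-significant first): 3E 7F EC 21.
Little-endian: lowest address holds the least-significant byte.
So at ascending addresses the bytes are 21 EC 7F 3E.

21 EC 7F 3E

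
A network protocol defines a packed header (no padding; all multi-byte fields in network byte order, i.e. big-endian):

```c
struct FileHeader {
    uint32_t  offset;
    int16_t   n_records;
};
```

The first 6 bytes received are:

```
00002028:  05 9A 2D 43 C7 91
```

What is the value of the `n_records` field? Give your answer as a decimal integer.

-14447

`n_records` follows `offset` (4 bytes), so it starts at byte offset 4 and occupies 2 bytes.
Bytes at offsets 4..5: C7 91.
Big-endian: lowest address holds the most-significant byte.
The bytes are already most-significant first: 0xC791.
Top bit is set, so as a signed 16-bit value this is 0xC791 − 2^16 = -14447.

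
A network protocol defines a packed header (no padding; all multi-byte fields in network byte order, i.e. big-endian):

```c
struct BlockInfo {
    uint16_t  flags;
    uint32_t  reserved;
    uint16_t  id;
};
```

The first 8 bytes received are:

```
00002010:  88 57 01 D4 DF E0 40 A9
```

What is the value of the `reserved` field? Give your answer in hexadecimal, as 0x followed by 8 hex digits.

`reserved` follows `flags` (2 bytes), so it starts at byte offset 2 and occupies 4 bytes.
Bytes at offsets 2..5: 01 D4 DF E0.
In big-endian order the high byte comes first in memory.
The bytes are already most-significant first: 0x01D4DFE0.

0x01D4DFE0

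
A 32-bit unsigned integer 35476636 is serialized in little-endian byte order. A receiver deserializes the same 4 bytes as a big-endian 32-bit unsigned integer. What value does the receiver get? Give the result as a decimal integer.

35476636 in 32-bit hexadecimal is 0x021D549C.
Stored little-endian, the bytes at ascending addresses are 9C 54 1D 02.
Read back as big-endian, the last byte is least significant, giving 0x9C541D02.
0x9C541D02 = 2622758146.

2622758146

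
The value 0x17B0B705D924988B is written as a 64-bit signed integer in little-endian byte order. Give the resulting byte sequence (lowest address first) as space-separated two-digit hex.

Split into bytes (most-significant first): 17 B0 B7 05 D9 24 98 8B.
Little-endian: lowest address holds the least-significant byte.
So at ascending addresses the bytes are 8B 98 24 D9 05 B7 B0 17.

8B 98 24 D9 05 B7 B0 17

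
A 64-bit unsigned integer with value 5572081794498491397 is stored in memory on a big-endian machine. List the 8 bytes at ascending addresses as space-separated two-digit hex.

5572081794498491397 in hexadecimal, padded to 64 bits, is 0x4D5402DEB480F405.
Split into bytes (most-significant first): 4D 54 02 DE B4 80 F4 05.
Big-endian stores the most-significant byte at the lowest address.
So the memory order matches the most-significant-first order: 4D 54 02 DE B4 80 F4 05.

4D 54 02 DE B4 80 F4 05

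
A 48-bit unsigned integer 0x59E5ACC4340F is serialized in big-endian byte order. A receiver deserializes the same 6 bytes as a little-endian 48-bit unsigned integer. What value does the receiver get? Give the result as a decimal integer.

16719312381273

Stored big-endian, the bytes at ascending addresses are 59 E5 AC C4 34 0F.
Read back as little-endian, the first byte is least significant, giving 0x0F34C4ACE559.
0x0F34C4ACE559 = 16719312381273.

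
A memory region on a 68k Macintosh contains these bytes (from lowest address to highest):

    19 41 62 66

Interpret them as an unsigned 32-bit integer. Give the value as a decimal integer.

In big-endian order the high byte comes first in memory.
The bytes are already most-significant first: 0x19416266.
0x19416266 = 423715430.

423715430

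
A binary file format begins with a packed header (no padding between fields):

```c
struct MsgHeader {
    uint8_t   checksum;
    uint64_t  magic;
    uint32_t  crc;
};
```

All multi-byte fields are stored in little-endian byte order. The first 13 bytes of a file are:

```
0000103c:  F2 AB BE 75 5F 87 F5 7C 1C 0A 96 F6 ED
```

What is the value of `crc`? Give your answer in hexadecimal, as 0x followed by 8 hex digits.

`crc` follows `checksum` (1 B), `magic` (8 B), so it starts at offset 1 + 8 = 9 and occupies 4 bytes.
Bytes at offsets 9..12: 0A 96 F6 ED.
In little-endian order the low byte comes first in memory.
Reassemble most-significant byte first: ED F6 96 0A → 0xEDF6960A.

0xEDF6960A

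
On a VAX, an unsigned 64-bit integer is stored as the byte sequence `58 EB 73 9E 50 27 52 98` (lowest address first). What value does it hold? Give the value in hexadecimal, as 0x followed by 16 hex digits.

0x985227509E73EB58

In little-endian order the low byte comes first in memory.
Reassemble most-significant byte first: 98 52 27 50 9E 73 EB 58 → 0x985227509E73EB58.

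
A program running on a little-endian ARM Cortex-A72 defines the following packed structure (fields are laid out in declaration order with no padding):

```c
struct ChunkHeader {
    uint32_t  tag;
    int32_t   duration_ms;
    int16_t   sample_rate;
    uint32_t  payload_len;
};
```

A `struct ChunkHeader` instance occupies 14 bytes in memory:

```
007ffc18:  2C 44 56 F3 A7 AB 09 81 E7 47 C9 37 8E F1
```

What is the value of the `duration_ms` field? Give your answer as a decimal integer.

-2130072665

`duration_ms` follows `tag` (4 bytes), so it starts at byte offset 4 and occupies 4 bytes.
Bytes at offsets 4..7: A7 AB 09 81.
Little-endian stores the least-significant byte at the lowest address.
Reassemble most-significant byte first: 81 09 AB A7 → 0x8109ABA7.
Top bit is set, so as a signed 32-bit value this is 0x8109ABA7 − 2^32 = -2130072665.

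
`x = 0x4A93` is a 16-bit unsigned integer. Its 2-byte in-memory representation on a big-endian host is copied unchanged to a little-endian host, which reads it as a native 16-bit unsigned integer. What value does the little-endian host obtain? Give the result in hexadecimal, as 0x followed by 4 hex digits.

0x934A

Stored big-endian, the bytes at ascending addresses are 4A 93.
Read back as little-endian, the first byte is least significant, giving 0x934A.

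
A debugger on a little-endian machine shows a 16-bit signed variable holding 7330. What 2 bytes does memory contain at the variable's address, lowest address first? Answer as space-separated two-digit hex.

A2 1C

7330 in hexadecimal, padded to 16 bits, is 0x1CA2.
Split into bytes (most-significant first): 1C A2.
Little-endian: lowest address holds the least-significant byte.
So at ascending addresses the bytes are A2 1C.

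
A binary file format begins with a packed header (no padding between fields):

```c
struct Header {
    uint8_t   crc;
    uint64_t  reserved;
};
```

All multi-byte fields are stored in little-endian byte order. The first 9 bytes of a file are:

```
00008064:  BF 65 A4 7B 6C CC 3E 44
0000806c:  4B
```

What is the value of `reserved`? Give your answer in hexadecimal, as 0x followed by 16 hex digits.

`reserved` follows `crc` (1 byte), so it starts at byte offset 1 and occupies 8 bytes.
Bytes at offsets 1..8: 65 A4 7B 6C CC 3E 44 4B.
Little-endian stores the least-significant byte at the lowest address.
Reassemble most-significant byte first: 4B 44 3E CC 6C 7B A4 65 → 0x4B443ECC6C7BA465.

0x4B443ECC6C7BA465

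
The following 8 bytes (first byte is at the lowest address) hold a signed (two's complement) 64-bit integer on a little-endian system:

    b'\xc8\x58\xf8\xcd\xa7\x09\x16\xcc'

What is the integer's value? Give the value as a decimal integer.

In little-endian order the low byte comes first in memory.
Reassemble most-significant byte first: CC 16 09 A7 CD F8 58 C8 → 0xCC1609A7CDF858C8.
Top bit is set, so as a signed 64-bit value this is 0xCC1609A7CDF858C8 − 2^64 = -3740791824164824888.

-3740791824164824888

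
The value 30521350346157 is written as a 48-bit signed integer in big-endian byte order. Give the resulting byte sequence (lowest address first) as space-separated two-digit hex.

1B C2 4E 3E D5 AD

30521350346157 in hexadecimal, padded to 48 bits, is 0x1BC24E3ED5AD.
Split into bytes (most-significant first): 1B C2 4E 3E D5 AD.
In big-endian order the high byte comes first in memory.
So the memory order matches the most-significant-first order: 1B C2 4E 3E D5 AD.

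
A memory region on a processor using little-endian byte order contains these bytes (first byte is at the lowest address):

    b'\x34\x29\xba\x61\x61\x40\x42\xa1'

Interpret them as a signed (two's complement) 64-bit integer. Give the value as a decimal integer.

Little-endian: lowest address holds the least-significant byte.
Reassemble most-significant byte first: A1 42 40 61 61 BA 29 34 → 0xA142406161BA2934.
Top bit is set, so as a signed 64-bit value this is 0xA142406161BA2934 − 2^64 = -6826823298144655052.

-6826823298144655052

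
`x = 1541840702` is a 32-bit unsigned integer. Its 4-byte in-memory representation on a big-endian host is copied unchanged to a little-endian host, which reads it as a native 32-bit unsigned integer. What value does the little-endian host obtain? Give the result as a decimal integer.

1050666587

1541840702 in 32-bit hexadecimal is 0x5BE69F3E.
Stored big-endian, the bytes at ascending addresses are 5B E6 9F 3E.
Read back as little-endian, the first byte is least significant, giving 0x3E9FE65B.
0x3E9FE65B = 1050666587.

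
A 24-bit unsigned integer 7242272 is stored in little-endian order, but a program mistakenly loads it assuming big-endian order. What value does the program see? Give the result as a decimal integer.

2130542

7242272 in 24-bit hexadecimal is 0x6E8220.
Stored little-endian, the bytes at ascending addresses are 20 82 6E.
Read back as big-endian, the last byte is least significant, giving 0x20826E.
0x20826E = 2130542.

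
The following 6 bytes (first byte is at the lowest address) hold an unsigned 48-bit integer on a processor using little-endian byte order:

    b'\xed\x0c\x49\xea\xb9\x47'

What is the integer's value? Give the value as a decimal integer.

In little-endian order the low byte comes first in memory.
Reassemble most-significant byte first: 47 B9 EA 49 0C ED → 0x47B9EA490CED.
0x47B9EA490CED = 78863825177837.

78863825177837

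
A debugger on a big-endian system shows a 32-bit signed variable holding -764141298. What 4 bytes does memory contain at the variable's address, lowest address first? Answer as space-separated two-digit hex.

Two's complement of -764141298 in 32 bits: 764141298 = 0x2D8BDEF2; invert → 0xD274210D; add 1 → 0xD274210E.
Split into bytes (most-significant first): D2 74 21 0E.
Big-endian: lowest address holds the most-significant byte.
So the memory order matches the most-significant-first order: D2 74 21 0E.

D2 74 21 0E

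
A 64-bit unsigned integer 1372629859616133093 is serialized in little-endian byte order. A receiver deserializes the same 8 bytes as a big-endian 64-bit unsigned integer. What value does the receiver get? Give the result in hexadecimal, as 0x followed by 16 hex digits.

1372629859616133093 in 64-bit hexadecimal is 0x130C8F95B6838FE5.
Stored little-endian, the bytes at ascending addresses are E5 8F 83 B6 95 8F 0C 13.
Read back as big-endian, the last byte is least significant, giving 0xE58F83B6958F0C13.

0xE58F83B6958F0C13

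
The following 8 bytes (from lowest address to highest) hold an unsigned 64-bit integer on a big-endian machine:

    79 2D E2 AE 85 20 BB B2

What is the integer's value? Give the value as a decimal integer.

In big-endian order the high byte comes first in memory.
The bytes are already most-significant first: 0x792DE2AE8520BBB2.
0x792DE2AE8520BBB2 = 8731884491726961586.

8731884491726961586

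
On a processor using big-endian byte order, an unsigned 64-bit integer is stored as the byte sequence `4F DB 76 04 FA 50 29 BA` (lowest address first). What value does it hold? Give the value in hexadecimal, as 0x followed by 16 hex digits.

0x4FDB7604FA5029BA

Big-endian: lowest address holds the most-significant byte.
The bytes are already most-significant first: 0x4FDB7604FA5029BA.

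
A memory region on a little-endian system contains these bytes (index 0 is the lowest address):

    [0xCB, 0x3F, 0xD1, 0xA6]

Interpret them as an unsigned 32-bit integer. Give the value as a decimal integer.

Little-endian: lowest address holds the least-significant byte.
Reassemble most-significant byte first: A6 D1 3F CB → 0xA6D13FCB.
0xA6D13FCB = 2798731211.

2798731211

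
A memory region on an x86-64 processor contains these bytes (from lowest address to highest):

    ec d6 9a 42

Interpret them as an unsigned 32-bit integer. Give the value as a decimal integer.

Little-endian stores the least-significant byte at the lowest address.
Reassemble most-significant byte first: 42 9A D6 EC → 0x429AD6EC.
0x429AD6EC = 1117443820.

1117443820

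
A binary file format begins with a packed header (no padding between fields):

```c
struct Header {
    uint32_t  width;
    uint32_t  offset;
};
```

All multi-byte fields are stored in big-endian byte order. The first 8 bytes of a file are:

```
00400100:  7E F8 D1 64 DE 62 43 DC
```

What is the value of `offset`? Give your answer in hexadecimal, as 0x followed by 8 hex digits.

0xDE6243DC

`offset` follows `width` (4 bytes), so it starts at byte offset 4 and occupies 4 bytes.
Bytes at offsets 4..7: DE 62 43 DC.
In big-endian order the high byte comes first in memory.
The bytes are already most-significant first: 0xDE6243DC.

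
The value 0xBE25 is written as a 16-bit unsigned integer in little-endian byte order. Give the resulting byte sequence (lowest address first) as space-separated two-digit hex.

Split into bytes (most-significant first): BE 25.
Little-endian stores the least-significant byte at the lowest address.
So at ascending addresses the bytes are 25 BE.

25 BE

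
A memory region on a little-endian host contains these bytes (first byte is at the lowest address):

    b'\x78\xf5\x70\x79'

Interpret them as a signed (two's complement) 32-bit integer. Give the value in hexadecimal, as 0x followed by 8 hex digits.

0x7970F578

In little-endian order the low byte comes first in memory.
Reassemble most-significant byte first: 79 70 F5 78 → 0x7970F578.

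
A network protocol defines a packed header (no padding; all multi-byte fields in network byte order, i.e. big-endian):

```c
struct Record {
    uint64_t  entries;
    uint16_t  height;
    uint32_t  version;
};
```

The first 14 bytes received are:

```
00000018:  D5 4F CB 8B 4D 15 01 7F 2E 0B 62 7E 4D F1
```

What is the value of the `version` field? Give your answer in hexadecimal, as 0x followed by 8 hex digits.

0x627E4DF1

`version` follows `entries` (8 B), `height` (2 B), so it starts at offset 8 + 2 = 10 and occupies 4 bytes.
Bytes at offsets 10..13: 62 7E 4D F1.
Big-endian stores the most-significant byte at the lowest address.
The bytes are already most-significant first: 0x627E4DF1.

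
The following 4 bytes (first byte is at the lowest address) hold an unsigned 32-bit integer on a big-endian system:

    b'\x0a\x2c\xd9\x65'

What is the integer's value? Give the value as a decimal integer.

170711397

Big-endian stores the most-significant byte at the lowest address.
The bytes are already most-significant first: 0x0A2CD965.
0x0A2CD965 = 170711397.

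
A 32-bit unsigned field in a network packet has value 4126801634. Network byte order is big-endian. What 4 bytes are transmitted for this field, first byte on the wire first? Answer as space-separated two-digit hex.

4126801634 in hexadecimal, padded to 32 bits, is 0xF5F9FEE2.
Split into bytes (most-significant first): F5 F9 FE E2.
In big-endian order the high byte comes first in memory.
So the memory order matches the most-significant-first order: F5 F9 FE E2.

F5 F9 FE E2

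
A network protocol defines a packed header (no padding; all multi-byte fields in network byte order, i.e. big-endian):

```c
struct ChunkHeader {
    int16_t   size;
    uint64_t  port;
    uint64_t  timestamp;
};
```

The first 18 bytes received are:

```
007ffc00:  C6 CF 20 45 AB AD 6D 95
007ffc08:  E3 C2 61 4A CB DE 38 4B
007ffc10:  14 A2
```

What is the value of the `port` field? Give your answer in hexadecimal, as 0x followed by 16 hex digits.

`port` follows `size` (2 bytes), so it starts at byte offset 2 and occupies 8 bytes.
Bytes at offsets 2..9: 20 45 AB AD 6D 95 E3 C2.
Big-endian stores the most-significant byte at the lowest address.
The bytes are already most-significant first: 0x2045ABAD6D95E3C2.

0x2045ABAD6D95E3C2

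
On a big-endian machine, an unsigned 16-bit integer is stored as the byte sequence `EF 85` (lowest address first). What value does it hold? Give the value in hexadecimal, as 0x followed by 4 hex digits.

Big-endian stores the most-significant byte at the lowest address.
The bytes are already most-significant first: 0xEF85.

0xEF85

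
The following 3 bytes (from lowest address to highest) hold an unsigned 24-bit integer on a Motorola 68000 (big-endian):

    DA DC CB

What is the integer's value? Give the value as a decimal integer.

14343371

Big-endian stores the most-significant byte at the lowest address.
The bytes are already most-significant first: 0xDADCCB.
0xDADCCB = 14343371.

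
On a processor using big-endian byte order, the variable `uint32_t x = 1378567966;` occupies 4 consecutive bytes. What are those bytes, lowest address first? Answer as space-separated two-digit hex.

52 2B 47 1E

1378567966 in hexadecimal, padded to 32 bits, is 0x522B471E.
Split into bytes (most-significant first): 52 2B 47 1E.
Big-endian stores the most-significant byte at the lowest address.
So the memory order matches the most-significant-first order: 52 2B 47 1E.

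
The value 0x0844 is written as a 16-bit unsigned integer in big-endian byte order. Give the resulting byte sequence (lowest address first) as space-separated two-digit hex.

08 44

Split into bytes (most-significant first): 08 44.
Big-endian stores the most-significant byte at the lowest address.
So the memory order matches the most-significant-first order: 08 44.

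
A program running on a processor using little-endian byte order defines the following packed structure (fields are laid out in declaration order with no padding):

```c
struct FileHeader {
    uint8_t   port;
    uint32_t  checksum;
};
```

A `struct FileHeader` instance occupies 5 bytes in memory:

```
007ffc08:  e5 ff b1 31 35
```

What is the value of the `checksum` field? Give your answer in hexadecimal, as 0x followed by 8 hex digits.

`checksum` follows `port` (1 byte), so it starts at byte offset 1 and occupies 4 bytes.
Bytes at offsets 1..4: FF B1 31 35.
Little-endian stores the least-significant byte at the lowest address.
Reassemble most-significant byte first: 35 31 B1 FF → 0x3531B1FF.

0x3531B1FF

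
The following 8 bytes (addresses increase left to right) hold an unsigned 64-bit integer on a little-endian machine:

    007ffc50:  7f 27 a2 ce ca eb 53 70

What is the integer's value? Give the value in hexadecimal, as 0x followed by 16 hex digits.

0x7053EBCACEA2277F

In little-endian order the low byte comes first in memory.
Reassemble most-significant byte first: 70 53 EB CA CE A2 27 7F → 0x7053EBCACEA2277F.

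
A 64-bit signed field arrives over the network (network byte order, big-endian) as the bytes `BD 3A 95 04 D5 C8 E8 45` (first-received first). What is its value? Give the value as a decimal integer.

-4811369403892832187

In big-endian order the high byte comes first in memory.
The bytes are already most-significant first: 0xBD3A9504D5C8E845.
Top bit is set, so as a signed 64-bit value this is 0xBD3A9504D5C8E845 − 2^64 = -4811369403892832187.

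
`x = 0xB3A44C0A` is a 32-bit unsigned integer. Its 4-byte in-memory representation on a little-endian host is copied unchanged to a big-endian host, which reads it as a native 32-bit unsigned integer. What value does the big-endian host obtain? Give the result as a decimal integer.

Stored little-endian, the bytes at ascending addresses are 0A 4C A4 B3.
Read back as big-endian, the last byte is least significant, giving 0x0A4CA4B3.
0x0A4CA4B3 = 172795059.

172795059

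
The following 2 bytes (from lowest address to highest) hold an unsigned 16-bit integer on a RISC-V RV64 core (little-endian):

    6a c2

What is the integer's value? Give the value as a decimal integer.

Little-endian stores the least-significant byte at the lowest address.
Reassemble most-significant byte first: C2 6A → 0xC26A.
0xC26A = 49770.

49770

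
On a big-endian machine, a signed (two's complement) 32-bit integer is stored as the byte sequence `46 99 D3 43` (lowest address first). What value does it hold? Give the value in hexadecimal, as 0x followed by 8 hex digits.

0x4699D343

In big-endian order the high byte comes first in memory.
The bytes are already most-significant first: 0x4699D343.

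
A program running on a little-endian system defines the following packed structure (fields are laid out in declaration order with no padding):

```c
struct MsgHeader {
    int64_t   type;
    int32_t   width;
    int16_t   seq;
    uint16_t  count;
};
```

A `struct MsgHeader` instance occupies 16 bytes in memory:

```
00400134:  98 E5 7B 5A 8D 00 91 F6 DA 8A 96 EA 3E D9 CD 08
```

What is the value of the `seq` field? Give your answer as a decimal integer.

-9922

`seq` follows `type` (8 B), `width` (4 B), so it starts at offset 8 + 4 = 12 and occupies 2 bytes.
Bytes at offsets 12..13: 3E D9.
In little-endian order the low byte comes first in memory.
Reassemble most-significant byte first: D9 3E → 0xD93E.
Top bit is set, so as a signed 16-bit value this is 0xD93E − 2^16 = -9922.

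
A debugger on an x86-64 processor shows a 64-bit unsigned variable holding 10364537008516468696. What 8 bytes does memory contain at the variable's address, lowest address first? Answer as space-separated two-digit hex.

D8 8F 03 DE 7E 3B D6 8F

10364537008516468696 in hexadecimal, padded to 64 bits, is 0x8FD63B7EDE038FD8.
Split into bytes (most-significant first): 8F D6 3B 7E DE 03 8F D8.
Little-endian stores the least-significant byte at the lowest address.
So at ascending addresses the bytes are D8 8F 03 DE 7E 3B D6 8F.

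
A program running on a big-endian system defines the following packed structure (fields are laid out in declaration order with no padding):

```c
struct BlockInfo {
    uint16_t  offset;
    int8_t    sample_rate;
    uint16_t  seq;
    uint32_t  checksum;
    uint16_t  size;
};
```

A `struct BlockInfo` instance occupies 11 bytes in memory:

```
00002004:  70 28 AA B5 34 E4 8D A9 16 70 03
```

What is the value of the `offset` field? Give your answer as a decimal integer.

`offset` is the first field, at byte offset 0, occupying 2 bytes.
Bytes at offsets 0..1: 70 28.
In big-endian order the high byte comes first in memory.
The bytes are already most-significant first: 0x7028.
0x7028 = 28712.

28712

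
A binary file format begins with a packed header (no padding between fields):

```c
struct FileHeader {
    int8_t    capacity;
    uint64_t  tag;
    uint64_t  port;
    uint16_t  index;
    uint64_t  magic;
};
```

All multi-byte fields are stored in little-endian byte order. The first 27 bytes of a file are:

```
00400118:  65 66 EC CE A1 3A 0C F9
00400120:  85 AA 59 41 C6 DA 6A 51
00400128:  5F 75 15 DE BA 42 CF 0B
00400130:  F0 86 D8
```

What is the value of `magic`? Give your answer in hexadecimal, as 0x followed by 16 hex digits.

`magic` follows `capacity` (1 B), `tag` (8 B), `port` (8 B), `index` (2 B), so it starts at offset 1 + 8 + 8 + 2 = 19 and occupies 8 bytes.
Bytes at offsets 19..26: DE BA 42 CF 0B F0 86 D8.
In little-endian order the low byte comes first in memory.
Reassemble most-significant byte first: D8 86 F0 0B CF 42 BA DE → 0xD886F00BCF42BADE.

0xD886F00BCF42BADE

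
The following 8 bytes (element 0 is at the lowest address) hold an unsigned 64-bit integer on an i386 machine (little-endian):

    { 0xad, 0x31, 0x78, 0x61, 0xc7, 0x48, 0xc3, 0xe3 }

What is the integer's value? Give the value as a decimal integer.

16412041488239178157

Little-endian: lowest address holds the least-significant byte.
Reassemble most-significant byte first: E3 C3 48 C7 61 78 31 AD → 0xE3C348C7617831AD.
0xE3C348C7617831AD = 16412041488239178157.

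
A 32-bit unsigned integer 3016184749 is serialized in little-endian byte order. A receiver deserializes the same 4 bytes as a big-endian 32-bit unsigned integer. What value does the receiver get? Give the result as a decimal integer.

2907948979

3016184749 in 32-bit hexadecimal is 0xB3C753AD.
Stored little-endian, the bytes at ascending addresses are AD 53 C7 B3.
Read back as big-endian, the last byte is least significant, giving 0xAD53C7B3.
0xAD53C7B3 = 2907948979.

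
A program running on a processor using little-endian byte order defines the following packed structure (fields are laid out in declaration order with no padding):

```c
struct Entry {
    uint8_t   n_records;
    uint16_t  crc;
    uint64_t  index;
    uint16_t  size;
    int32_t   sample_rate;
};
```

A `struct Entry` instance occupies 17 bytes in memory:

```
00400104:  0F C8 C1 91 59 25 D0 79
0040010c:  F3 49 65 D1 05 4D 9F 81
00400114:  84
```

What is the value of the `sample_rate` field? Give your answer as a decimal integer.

`sample_rate` follows `n_records` (1 B), `crc` (2 B), `index` (8 B), `size` (2 B), so it starts at offset 1 + 2 + 8 + 2 = 13 and occupies 4 bytes.
Bytes at offsets 13..16: 4D 9F 81 84.
Little-endian: lowest address holds the least-significant byte.
Reassemble most-significant byte first: 84 81 9F 4D → 0x84819F4D.
Top bit is set, so as a signed 32-bit value this is 0x84819F4D − 2^32 = -2071879859.

-2071879859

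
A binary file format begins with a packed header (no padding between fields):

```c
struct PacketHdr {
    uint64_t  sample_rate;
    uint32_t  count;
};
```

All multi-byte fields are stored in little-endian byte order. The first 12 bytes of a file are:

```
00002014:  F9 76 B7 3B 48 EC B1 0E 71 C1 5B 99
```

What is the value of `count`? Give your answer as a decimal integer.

2572927345

`count` follows `sample_rate` (8 bytes), so it starts at byte offset 8 and occupies 4 bytes.
Bytes at offsets 8..11: 71 C1 5B 99.
Little-endian stores the least-significant byte at the lowest address.
Reassemble most-significant byte first: 99 5B C1 71 → 0x995BC171.
0x995BC171 = 2572927345.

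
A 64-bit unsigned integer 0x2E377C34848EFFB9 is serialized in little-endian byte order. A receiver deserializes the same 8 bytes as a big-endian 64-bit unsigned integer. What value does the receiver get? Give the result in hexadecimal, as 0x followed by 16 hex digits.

0xB9FF8E84347C372E

Stored little-endian, the bytes at ascending addresses are B9 FF 8E 84 34 7C 37 2E.
Read back as big-endian, the last byte is least significant, giving 0xB9FF8E84347C372E.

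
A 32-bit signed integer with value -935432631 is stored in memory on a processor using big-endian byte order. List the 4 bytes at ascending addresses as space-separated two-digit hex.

C8 3E 6E 49

Two's complement of -935432631 in 32 bits: 935432631 = 0x37C191B7; invert → 0xC83E6E48; add 1 → 0xC83E6E49.
Split into bytes (most-significant first): C8 3E 6E 49.
In big-endian order the high byte comes first in memory.
So the memory order matches the most-significant-first order: C8 3E 6E 49.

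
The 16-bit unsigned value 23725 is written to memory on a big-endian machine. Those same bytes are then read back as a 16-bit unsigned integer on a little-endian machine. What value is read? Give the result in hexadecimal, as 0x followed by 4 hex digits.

23725 in 16-bit hexadecimal is 0x5CAD.
Stored big-endian, the bytes at ascending addresses are 5C AD.
Read back as little-endian, the first byte is least significant, giving 0xAD5C.

0xAD5C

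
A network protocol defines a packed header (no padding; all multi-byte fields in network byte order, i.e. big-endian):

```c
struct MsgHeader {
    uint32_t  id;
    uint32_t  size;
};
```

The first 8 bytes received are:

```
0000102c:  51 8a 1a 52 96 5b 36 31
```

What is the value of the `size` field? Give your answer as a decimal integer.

2522560049

`size` follows `id` (4 bytes), so it starts at byte offset 4 and occupies 4 bytes.
Bytes at offsets 4..7: 96 5B 36 31.
Big-endian stores the most-significant byte at the lowest address.
The bytes are already most-significant first: 0x965B3631.
0x965B3631 = 2522560049.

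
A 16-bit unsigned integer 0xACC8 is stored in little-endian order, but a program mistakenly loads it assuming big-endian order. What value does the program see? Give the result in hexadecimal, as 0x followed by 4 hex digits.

0xC8AC

Stored little-endian, the bytes at ascending addresses are C8 AC.
Read back as big-endian, the last byte is least significant, giving 0xC8AC.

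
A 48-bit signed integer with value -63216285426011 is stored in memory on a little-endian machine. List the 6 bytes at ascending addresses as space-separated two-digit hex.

A5 5E C3 4F 81 C6

Two's complement of -63216285426011 in 48 bits: 63216285426011 = 0x397EB03CA15B; invert → 0xC6814FC35EA4; add 1 → 0xC6814FC35EA5.
Split into bytes (most-significant first): C6 81 4F C3 5E A5.
Little-endian: lowest address holds the least-significant byte.
So at ascending addresses the bytes are A5 5E C3 4F 81 C6.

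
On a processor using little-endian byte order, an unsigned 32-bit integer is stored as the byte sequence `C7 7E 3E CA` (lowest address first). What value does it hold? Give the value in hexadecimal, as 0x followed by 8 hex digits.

0xCA3E7EC7

Little-endian: lowest address holds the least-significant byte.
Reassemble most-significant byte first: CA 3E 7E C7 → 0xCA3E7EC7.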